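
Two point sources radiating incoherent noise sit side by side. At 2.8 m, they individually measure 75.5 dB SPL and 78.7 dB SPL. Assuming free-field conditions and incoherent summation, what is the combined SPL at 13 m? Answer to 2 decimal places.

Combined at 2.8 m: 10·log₁₀(10^(75.5/10)+10^(78.7/10)) = 80.399 dB SPL.
Then apply −20·log₁₀(13/2.8) = -13.336 dB → 67.06 dB SPL.

67.06 dB SPL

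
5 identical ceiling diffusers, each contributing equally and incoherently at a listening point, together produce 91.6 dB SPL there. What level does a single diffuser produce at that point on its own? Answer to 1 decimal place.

84.6 dB SPL

5 equal incoherent sources add 10·log₁₀(5) = 6.99 dB over one source.
L_one = 91.6 − 6.99 = 84.6 dB SPL.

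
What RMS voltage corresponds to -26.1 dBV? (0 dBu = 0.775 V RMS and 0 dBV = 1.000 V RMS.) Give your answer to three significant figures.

V = 1.000 V × 10^(-26.1/20).
= 1.000 × 0.04955 = 0.0495 V.

0.0495 V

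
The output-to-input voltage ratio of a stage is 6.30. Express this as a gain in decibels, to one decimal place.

16.0 dB

Voltage ratio → dB uses the 20·log₁₀ form:
20·log₁₀(6.30) = 16.0 dB.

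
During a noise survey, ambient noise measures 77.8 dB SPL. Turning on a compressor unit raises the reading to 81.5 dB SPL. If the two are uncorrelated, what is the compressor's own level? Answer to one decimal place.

79.1 dB SPL

Subtract intensities: L_src = 10·log₁₀(10^(L_total/10) − 10^(L_bg/10)).
L_src = 10·log₁₀(10^(81.5/10) − 10^(77.8/10)) = 10·log₁₀(81000000) = 79.1 dB SPL.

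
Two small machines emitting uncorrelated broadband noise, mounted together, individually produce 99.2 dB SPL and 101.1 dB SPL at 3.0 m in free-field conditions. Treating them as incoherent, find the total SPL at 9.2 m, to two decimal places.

93.53 dB SPL

Combined at 3.0 m: 10·log₁₀(10^(99.2/10)+10^(101.1/10)) = 103.263 dB SPL.
Then apply −20·log₁₀(9.2/3.0) = -9.733 dB → 93.53 dB SPL.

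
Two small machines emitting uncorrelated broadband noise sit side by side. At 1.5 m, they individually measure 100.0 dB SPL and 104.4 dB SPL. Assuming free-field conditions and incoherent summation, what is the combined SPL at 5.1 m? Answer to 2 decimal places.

Combined at 1.5 m: 10·log₁₀(10^(100.0/10)+10^(104.4/10)) = 105.745 dB SPL.
Then apply −20·log₁₀(5.1/1.5) = -10.630 dB → 95.12 dB SPL.

95.12 dB SPL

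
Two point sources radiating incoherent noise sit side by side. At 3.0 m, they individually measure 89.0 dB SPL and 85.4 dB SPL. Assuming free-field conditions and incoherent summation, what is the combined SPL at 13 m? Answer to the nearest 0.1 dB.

77.8 dB SPL

Combined at 3.0 m: 10·log₁₀(10^(89.0/10)+10^(85.4/10)) = 90.57 dB SPL.
Then apply −20·log₁₀(13/3.0) = -12.74 dB → 77.8 dB SPL.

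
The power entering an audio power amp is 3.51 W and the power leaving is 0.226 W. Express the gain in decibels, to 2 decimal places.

Power ratio → dB uses the 10·log₁₀ form:
10·log₁₀(0.226/3.51) = 10·log₁₀(0.06439) = -11.91 dB.

-11.91 dB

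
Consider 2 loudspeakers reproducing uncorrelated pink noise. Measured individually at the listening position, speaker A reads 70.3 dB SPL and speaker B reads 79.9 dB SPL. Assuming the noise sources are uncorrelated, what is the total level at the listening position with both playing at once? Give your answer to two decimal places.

80.35 dB SPL

Incoherent sources sum as intensities:
L_total = 10·log₁₀(10^(70.3/10) + 10^(79.9/10)) = 10·log₁₀(108400000) = 80.35 dB SPL.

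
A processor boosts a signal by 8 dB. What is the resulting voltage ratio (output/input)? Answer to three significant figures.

2.51

Voltage ratio = 10^(dB/20).
10^(8/20) = 10^(0.4000) = 2.51.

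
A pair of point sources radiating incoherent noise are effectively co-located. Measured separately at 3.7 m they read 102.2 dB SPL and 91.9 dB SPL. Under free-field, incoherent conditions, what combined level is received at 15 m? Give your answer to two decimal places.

90.43 dB SPL

Combined at 3.7 m: 10·log₁₀(10^(102.2/10)+10^(91.9/10)) = 102.587 dB SPL.
Then apply −20·log₁₀(15/3.7) = -12.158 dB → 90.43 dB SPL.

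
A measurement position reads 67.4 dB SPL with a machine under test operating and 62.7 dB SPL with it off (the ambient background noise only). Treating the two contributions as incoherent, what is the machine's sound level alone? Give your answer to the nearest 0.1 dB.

65.6 dB SPL

Subtract intensities: L_src = 10·log₁₀(10^(L_total/10) − 10^(L_bg/10)).
L_src = 10·log₁₀(10^(67.4/10) − 10^(62.7/10)) = 10·log₁₀(3633000) = 65.6 dB SPL.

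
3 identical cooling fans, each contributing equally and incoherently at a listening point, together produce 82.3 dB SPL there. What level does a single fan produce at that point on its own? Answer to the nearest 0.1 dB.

3 equal incoherent sources add 10·log₁₀(3) = 4.77 dB over one source.
L_one = 82.3 − 4.77 = 77.5 dB SPL.

77.5 dB SPL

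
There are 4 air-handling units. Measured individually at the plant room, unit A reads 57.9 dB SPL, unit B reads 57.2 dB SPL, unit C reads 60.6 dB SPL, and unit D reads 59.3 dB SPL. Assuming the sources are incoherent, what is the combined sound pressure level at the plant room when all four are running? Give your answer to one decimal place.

Uncorrelated sources add in intensity (power), not in dB.
L_total = 10·log₁₀(10^(57.9/10) + 10^(57.2/10) + 10^(60.6/10) + 10^(59.3/10)) = 10·log₁₀(3141000) = 65.0 dB SPL.

65.0 dB SPL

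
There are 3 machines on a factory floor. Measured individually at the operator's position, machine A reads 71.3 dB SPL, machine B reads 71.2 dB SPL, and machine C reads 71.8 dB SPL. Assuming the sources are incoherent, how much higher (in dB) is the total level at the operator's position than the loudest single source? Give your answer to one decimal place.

Incoherent sources sum as intensities:
L_total = 10·log₁₀(10^(71.3/10) + 10^(71.2/10) + 10^(71.8/10)) = 76.21 dB SPL.
Excess over the loudest (71.8 dB): 76.21 − 71.8 = 4.4 dB.

4.4 dB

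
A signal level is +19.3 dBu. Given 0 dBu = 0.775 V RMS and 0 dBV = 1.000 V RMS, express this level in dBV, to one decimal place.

The offset between the scales is 20·log₁₀(0.775/1.000) = −2.214 dB.
So dBV = +19.3 − 2.214 = +17.1 dBV.

+17.1 dBV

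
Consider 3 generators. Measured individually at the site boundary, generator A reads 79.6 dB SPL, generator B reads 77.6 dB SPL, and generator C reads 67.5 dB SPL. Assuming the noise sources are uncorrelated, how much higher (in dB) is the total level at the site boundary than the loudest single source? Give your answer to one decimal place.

2.3 dB

Add the sources as powers (linear), then convert back to dB:
L_total = 10·log₁₀(10^(79.6/10) + 10^(77.6/10) + 10^(67.5/10)) = 81.89 dB SPL.
Excess over the loudest (79.6 dB): 81.89 − 79.6 = 2.3 dB.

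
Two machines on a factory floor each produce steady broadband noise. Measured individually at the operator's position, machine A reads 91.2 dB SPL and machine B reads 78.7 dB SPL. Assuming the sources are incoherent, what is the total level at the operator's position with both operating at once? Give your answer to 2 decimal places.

Add the sources as powers (linear), then convert back to dB:
L_total = 10·log₁₀(10^(91.2/10) + 10^(78.7/10)) = 10·log₁₀(1392000000) = 91.44 dB SPL.

91.44 dB SPL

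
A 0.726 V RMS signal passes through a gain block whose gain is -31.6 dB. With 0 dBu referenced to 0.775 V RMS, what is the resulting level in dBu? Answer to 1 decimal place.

-32.2 dBu

Input level: 20·log₁₀(0.726/0.775) = -0.57 dBu.
Output: -0.57 − 31.6 = -32.2 dBu.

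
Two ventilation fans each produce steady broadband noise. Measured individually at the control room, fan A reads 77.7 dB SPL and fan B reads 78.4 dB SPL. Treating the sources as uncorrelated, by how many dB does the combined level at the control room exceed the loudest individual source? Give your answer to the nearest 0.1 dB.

Uncorrelated sources add in intensity (power), not in dB.
L_total = 10·log₁₀(10^(77.7/10) + 10^(78.4/10)) = 81.07 dB SPL.
Excess over the loudest (78.4 dB): 81.07 − 78.4 = 2.7 dB.

2.7 dB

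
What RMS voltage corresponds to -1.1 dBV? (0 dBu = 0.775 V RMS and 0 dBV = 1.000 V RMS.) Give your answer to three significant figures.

0.881 V

V = 1.000 V × 10^(-1.1/20).
= 1.000 × 0.8810 = 0.881 V.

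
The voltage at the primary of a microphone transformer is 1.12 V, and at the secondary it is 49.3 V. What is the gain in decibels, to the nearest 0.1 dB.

32.9 dB

For a voltage ratio, dB = 20·log₁₀(V₂/V₁).
20·log₁₀(49.3/1.12) = 20·log₁₀(44.02) = 32.9 dB.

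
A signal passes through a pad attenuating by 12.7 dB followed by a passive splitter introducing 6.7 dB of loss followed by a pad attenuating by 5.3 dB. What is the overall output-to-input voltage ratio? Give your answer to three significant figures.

Net gain = (−12.7) + (−6.7) + (−5.3) = -24.7 dB.
Voltage ratio = 10^(-24.7/20) = 0.0582.

0.0582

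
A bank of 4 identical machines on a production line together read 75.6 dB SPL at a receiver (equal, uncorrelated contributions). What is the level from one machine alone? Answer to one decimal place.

4 equal incoherent sources add 10·log₁₀(4) = 6.02 dB over one source.
L_one = 75.6 − 6.02 = 69.6 dB SPL.

69.6 dB SPL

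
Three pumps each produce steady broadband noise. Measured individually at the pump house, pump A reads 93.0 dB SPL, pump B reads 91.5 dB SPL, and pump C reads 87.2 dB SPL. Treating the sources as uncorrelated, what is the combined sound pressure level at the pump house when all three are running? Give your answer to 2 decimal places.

95.95 dB SPL

Add the sources as powers (linear), then convert back to dB:
L_total = 10·log₁₀(10^(93.0/10) + 10^(91.5/10) + 10^(87.2/10)) = 10·log₁₀(3933000000) = 95.95 dB SPL.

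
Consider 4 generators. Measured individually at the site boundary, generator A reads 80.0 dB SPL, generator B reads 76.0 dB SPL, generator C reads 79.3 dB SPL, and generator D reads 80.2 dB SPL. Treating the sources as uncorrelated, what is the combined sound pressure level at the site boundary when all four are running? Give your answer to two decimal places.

Add the sources as powers (linear), then convert back to dB:
L_total = 10·log₁₀(10^(80.0/10) + 10^(76.0/10) + 10^(79.3/10) + 10^(80.2/10)) = 10·log₁₀(329600000) = 85.18 dB SPL.

85.18 dB SPL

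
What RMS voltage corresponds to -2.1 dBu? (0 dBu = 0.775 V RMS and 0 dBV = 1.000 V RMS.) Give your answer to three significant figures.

0.609 V

V = 0.775 V × 10^(-2.1/20).
= 0.775 × 0.7852 = 0.609 V.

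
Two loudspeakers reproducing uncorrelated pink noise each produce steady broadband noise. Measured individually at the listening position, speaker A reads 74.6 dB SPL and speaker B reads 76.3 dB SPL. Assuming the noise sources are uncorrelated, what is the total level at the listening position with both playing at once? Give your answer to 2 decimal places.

Add the sources as powers (linear), then convert back to dB:
L_total = 10·log₁₀(10^(74.6/10) + 10^(76.3/10)) = 10·log₁₀(71500000) = 78.54 dB SPL.

78.54 dB SPL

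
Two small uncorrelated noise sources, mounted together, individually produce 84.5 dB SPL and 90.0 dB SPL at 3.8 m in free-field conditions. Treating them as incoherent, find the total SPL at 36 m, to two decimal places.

71.55 dB SPL

Combined at 3.8 m: 10·log₁₀(10^(84.5/10)+10^(90.0/10)) = 91.078 dB SPL.
Then apply −20·log₁₀(36/3.8) = -19.530 dB → 71.55 dB SPL.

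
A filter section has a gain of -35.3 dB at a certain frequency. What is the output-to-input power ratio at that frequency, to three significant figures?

Power ratio = 10^(dB/10).
10^(-35.3/10) = 10^(-3.530) = 0.000295.

0.000295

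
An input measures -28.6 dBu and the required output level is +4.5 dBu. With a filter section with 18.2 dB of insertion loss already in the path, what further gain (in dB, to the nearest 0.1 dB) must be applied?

51.3 dB

The required make-up gain is the shortfall in the dB sum.
G = +4.5 − (-28.6) + 18.2 = 51.3 dB.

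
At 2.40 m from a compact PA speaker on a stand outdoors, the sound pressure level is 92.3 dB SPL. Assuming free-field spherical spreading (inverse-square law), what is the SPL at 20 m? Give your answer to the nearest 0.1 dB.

Free-field point source: level drops by 20·log₁₀ of the distance ratio.
ΔL = −20·log₁₀(20/2.40) = -18.42 dB, so L₂ = 92.3 + (-18.42) = 73.9 dB SPL.

73.9 dB SPL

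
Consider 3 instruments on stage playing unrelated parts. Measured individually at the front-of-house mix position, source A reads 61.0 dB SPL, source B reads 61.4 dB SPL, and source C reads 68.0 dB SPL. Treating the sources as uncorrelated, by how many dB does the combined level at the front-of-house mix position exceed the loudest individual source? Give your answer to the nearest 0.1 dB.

Uncorrelated sources add in intensity (power), not in dB.
L_total = 10·log₁₀(10^(61.0/10) + 10^(61.4/10) + 10^(68.0/10)) = 69.52 dB SPL.
Excess over the loudest (68.0 dB): 69.52 − 68.0 = 1.5 dB.

1.5 dB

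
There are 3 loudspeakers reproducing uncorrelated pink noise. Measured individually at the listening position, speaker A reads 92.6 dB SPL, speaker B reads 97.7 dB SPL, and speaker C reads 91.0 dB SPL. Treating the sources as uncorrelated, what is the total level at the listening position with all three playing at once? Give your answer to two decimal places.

Add the sources as powers (linear), then convert back to dB:
L_total = 10·log₁₀(10^(92.6/10) + 10^(97.7/10) + 10^(91.0/10)) = 10·log₁₀(8967000000) = 99.53 dB SPL.

99.53 dB SPL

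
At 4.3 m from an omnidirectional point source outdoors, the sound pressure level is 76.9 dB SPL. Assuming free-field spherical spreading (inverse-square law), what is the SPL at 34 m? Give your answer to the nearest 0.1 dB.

Inverse-square spreading gives ΔL = −20·log₁₀(d₂/d₁).
ΔL = −20·log₁₀(34/4.3) = -17.96 dB, so L₂ = 76.9 + (-17.96) = 58.9 dB SPL.

58.9 dB SPL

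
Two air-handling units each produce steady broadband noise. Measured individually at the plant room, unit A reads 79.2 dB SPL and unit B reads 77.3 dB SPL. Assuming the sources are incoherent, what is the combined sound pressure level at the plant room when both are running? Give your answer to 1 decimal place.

81.4 dB SPL

Incoherent sources sum as intensities:
L_total = 10·log₁₀(10^(79.2/10) + 10^(77.3/10)) = 10·log₁₀(136900000) = 81.4 dB SPL.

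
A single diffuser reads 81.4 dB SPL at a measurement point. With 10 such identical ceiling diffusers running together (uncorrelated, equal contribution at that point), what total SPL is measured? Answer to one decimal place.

10 equal incoherent sources raise the level by 10·log₁₀(10) = 10.00 dB.
L_total = 81.4 + 10.00 = 91.4 dB SPL.

91.4 dB SPL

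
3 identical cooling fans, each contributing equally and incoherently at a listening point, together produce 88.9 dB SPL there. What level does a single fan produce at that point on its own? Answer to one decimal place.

84.1 dB SPL

3 equal incoherent sources add 10·log₁₀(3) = 4.77 dB over one source.
L_one = 88.9 − 4.77 = 84.1 dB SPL.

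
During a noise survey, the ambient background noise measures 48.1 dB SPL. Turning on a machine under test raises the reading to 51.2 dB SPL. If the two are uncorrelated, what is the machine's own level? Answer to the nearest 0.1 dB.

48.3 dB SPL

Background correction is a power subtraction:
L_src = 10·log₁₀(10^(51.2/10) − 10^(48.1/10)) = 10·log₁₀(67260) = 48.3 dB SPL.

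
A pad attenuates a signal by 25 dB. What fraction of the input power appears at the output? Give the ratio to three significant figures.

Power ratio = 10^(dB/10).
10^(-25/10) = 10^(-2.500) = 0.00316.

0.00316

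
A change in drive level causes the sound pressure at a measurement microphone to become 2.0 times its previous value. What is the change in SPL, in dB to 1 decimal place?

6.0 dB

SPL change from a pressure ratio uses the 20·log₁₀ form:
20·log₁₀(2.0) = 6.0 dB.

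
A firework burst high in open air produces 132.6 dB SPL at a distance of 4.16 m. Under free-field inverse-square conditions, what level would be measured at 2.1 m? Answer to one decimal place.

138.5 dB SPL

Inverse-square spreading gives ΔL = −20·log₁₀(d₂/d₁).
ΔL = −20·log₁₀(2.1/4.16) = 5.94 dB, so L₂ = 132.6 + (5.94) = 138.5 dB SPL.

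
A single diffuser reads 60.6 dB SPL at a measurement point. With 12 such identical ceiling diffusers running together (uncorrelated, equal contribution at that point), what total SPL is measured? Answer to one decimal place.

71.4 dB SPL

12 equal incoherent sources raise the level by 10·log₁₀(12) = 10.79 dB.
L_total = 60.6 + 10.79 = 71.4 dB SPL.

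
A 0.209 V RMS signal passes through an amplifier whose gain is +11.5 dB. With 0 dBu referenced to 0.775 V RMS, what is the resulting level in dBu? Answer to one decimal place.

Input level: 20·log₁₀(0.209/0.775) = -11.38 dBu.
Output: -11.38 + 11.5 = +0.1 dBu.

+0.1 dBu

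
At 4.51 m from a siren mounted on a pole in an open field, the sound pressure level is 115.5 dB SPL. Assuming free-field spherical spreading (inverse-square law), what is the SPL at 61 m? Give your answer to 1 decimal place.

92.9 dB SPL

Free-field point source: level drops by 20·log₁₀ of the distance ratio.
ΔL = −20·log₁₀(61/4.51) = -22.62 dB, so L₂ = 115.5 + (-22.62) = 92.9 dB SPL.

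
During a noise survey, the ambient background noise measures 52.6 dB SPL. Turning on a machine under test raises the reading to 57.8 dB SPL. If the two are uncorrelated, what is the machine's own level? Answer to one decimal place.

Remove the background by subtracting linear intensities:
L_src = 10·log₁₀(10^(57.8/10) − 10^(52.6/10)) = 10·log₁₀(420600) = 56.2 dB SPL.

56.2 dB SPL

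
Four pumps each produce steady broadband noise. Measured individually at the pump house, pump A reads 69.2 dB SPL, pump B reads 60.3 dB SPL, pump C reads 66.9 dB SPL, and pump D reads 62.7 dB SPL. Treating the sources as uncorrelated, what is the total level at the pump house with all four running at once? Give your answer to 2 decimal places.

72.08 dB SPL

Add the sources as powers (linear), then convert back to dB:
L_total = 10·log₁₀(10^(69.2/10) + 10^(60.3/10) + 10^(66.9/10) + 10^(62.7/10)) = 10·log₁₀(16150000) = 72.08 dB SPL.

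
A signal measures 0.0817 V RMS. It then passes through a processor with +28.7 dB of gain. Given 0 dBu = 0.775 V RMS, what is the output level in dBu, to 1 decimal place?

Input level: 20·log₁₀(0.0817/0.775) = -19.54 dBu.
Output: -19.54 + 28.7 = +9.2 dBu.

+9.2 dBu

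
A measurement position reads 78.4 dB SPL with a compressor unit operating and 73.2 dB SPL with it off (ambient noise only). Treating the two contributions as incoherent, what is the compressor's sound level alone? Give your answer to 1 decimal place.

Subtract intensities: L_src = 10·log₁₀(10^(L_total/10) − 10^(L_bg/10)).
L_src = 10·log₁₀(10^(78.4/10) − 10^(73.2/10)) = 10·log₁₀(48290000) = 76.8 dB SPL.

76.8 dB SPL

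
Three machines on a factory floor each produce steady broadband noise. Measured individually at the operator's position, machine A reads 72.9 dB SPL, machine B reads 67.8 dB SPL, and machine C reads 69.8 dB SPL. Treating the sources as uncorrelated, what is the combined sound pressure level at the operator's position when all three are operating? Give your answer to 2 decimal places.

75.45 dB SPL

Uncorrelated sources add in intensity (power), not in dB.
L_total = 10·log₁₀(10^(72.9/10) + 10^(67.8/10) + 10^(69.8/10)) = 10·log₁₀(35070000) = 75.45 dB SPL.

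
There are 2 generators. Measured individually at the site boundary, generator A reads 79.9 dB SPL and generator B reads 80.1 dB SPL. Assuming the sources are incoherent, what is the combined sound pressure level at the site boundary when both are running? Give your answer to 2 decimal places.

Add the sources as powers (linear), then convert back to dB:
L_total = 10·log₁₀(10^(79.9/10) + 10^(80.1/10)) = 10·log₁₀(200100000) = 83.01 dB SPL.

83.01 dB SPL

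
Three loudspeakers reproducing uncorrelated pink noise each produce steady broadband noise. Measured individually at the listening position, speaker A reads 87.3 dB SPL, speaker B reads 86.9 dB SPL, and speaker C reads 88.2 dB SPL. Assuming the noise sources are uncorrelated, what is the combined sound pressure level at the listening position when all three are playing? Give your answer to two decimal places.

92.27 dB SPL

Uncorrelated sources add in intensity (power), not in dB.
L_total = 10·log₁₀(10^(87.3/10) + 10^(86.9/10) + 10^(88.2/10)) = 10·log₁₀(1688000000) = 92.27 dB SPL.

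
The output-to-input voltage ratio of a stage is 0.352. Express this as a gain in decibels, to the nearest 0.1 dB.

-9.1 dB

Voltage ratio → dB uses the 20·log₁₀ form:
20·log₁₀(0.352) = -9.1 dB.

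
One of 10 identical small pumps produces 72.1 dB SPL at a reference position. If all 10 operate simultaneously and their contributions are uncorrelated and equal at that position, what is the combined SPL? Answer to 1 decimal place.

82.1 dB SPL

10 equal incoherent sources raise the level by 10·log₁₀(10) = 10.00 dB.
L_total = 72.1 + 10.00 = 82.1 dB SPL.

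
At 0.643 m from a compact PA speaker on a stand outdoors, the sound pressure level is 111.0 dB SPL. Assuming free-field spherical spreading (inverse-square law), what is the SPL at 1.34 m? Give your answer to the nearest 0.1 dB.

104.6 dB SPL

Inverse-square spreading gives ΔL = −20·log₁₀(d₂/d₁).
ΔL = −20·log₁₀(1.34/0.643) = -6.38 dB, so L₂ = 111.0 + (-6.38) = 104.6 dB SPL.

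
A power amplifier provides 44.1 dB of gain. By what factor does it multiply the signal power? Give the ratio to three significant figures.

Power ratio = 10^(dB/10).
10^(44.1/10) = 10^(4.410) = 25700.

25700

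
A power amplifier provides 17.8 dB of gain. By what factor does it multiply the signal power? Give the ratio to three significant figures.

Power ratio = 10^(dB/10).
10^(17.8/10) = 10^(1.780) = 60.3.

60.3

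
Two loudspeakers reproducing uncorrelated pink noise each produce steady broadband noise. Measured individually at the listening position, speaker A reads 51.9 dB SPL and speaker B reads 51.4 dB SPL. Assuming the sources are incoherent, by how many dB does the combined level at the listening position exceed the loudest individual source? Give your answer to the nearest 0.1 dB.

Incoherent sources sum as intensities:
L_total = 10·log₁₀(10^(51.9/10) + 10^(51.4/10)) = 54.67 dB SPL.
Excess over the loudest (51.9 dB): 54.67 − 51.9 = 2.8 dB.

2.8 dB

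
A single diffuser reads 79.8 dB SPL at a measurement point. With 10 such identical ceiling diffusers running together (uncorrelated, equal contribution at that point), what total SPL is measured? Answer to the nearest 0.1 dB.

10 equal incoherent sources raise the level by 10·log₁₀(10) = 10.00 dB.
L_total = 79.8 + 10.00 = 89.8 dB SPL.

89.8 dB SPL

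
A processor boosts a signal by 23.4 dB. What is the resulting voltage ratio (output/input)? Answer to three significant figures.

Voltage ratio = 10^(dB/20).
10^(23.4/20) = 10^(1.170) = 14.8.

14.8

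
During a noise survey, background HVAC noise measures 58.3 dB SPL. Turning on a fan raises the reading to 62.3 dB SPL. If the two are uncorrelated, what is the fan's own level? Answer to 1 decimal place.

60.1 dB SPL

Subtract intensities: L_src = 10·log₁₀(10^(L_total/10) − 10^(L_bg/10)).
L_src = 10·log₁₀(10^(62.3/10) − 10^(58.3/10)) = 10·log₁₀(1022000) = 60.1 dB SPL.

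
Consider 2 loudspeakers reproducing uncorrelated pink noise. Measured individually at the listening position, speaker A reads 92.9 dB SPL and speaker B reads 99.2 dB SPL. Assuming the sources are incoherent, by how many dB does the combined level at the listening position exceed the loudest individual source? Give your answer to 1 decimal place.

Add the sources as powers (linear), then convert back to dB:
L_total = 10·log₁₀(10^(92.9/10) + 10^(99.2/10)) = 100.11 dB SPL.
Excess over the loudest (99.2 dB): 100.11 − 99.2 = 0.9 dB.

0.9 dB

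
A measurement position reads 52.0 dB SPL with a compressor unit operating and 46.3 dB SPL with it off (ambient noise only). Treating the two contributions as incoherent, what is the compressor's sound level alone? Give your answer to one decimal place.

50.6 dB SPL

Subtract intensities: L_src = 10·log₁₀(10^(L_total/10) − 10^(L_bg/10)).
L_src = 10·log₁₀(10^(52.0/10) − 10^(46.3/10)) = 10·log₁₀(115800) = 50.6 dB SPL.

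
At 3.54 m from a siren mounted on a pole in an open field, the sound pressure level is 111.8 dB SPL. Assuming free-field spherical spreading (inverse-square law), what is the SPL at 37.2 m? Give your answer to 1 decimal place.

For a point source in a free field, ΔL = −20·log₁₀(d₂/d₁).
ΔL = −20·log₁₀(37.2/3.54) = -20.43 dB, so L₂ = 111.8 + (-20.43) = 91.4 dB SPL.

91.4 dB SPL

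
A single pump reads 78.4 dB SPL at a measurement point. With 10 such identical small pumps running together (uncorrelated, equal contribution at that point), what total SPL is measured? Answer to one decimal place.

10 equal incoherent sources raise the level by 10·log₁₀(10) = 10.00 dB.
L_total = 78.4 + 10.00 = 88.4 dB SPL.

88.4 dB SPL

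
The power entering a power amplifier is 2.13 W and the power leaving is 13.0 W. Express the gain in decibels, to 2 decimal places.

Power ratio → dB uses the 10·log₁₀ form:
10·log₁₀(13.0/2.13) = 10·log₁₀(6.103) = 7.86 dB.

7.86 dB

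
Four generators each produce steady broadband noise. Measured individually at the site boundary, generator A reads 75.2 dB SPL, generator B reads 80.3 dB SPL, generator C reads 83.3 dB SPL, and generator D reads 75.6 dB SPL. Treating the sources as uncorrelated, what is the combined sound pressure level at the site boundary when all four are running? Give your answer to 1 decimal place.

85.9 dB SPL

Uncorrelated sources add in intensity (power), not in dB.
L_total = 10·log₁₀(10^(75.2/10) + 10^(80.3/10) + 10^(83.3/10) + 10^(75.6/10)) = 10·log₁₀(390400000) = 85.9 dB SPL.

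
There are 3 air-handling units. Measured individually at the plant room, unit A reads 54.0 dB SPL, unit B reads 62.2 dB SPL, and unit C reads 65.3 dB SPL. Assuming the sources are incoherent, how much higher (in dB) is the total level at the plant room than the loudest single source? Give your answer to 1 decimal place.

Uncorrelated sources add in intensity (power), not in dB.
L_total = 10·log₁₀(10^(54.0/10) + 10^(62.2/10) + 10^(65.3/10)) = 67.24 dB SPL.
Excess over the loudest (65.3 dB): 67.24 − 65.3 = 1.9 dB.

1.9 dB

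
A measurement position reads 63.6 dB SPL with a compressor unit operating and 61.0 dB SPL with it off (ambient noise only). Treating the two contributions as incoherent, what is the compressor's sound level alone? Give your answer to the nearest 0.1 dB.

60.1 dB SPL

Background correction is a power subtraction:
L_src = 10·log₁₀(10^(63.6/10) − 10^(61.0/10)) = 10·log₁₀(1032000) = 60.1 dB SPL.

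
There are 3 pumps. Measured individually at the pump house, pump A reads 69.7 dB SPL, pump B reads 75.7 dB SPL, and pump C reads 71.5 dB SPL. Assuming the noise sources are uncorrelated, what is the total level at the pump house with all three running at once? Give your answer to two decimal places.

77.83 dB SPL

Add the sources as powers (linear), then convert back to dB:
L_total = 10·log₁₀(10^(69.7/10) + 10^(75.7/10) + 10^(71.5/10)) = 10·log₁₀(60610000) = 77.83 dB SPL.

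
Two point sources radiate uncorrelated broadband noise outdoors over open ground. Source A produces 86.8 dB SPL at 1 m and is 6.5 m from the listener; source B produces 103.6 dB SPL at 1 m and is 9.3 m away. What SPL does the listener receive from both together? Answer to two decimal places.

At the listener: L_A = 86.8 − 20·log₁₀(6.5) = 70.542 dB; L_B = 103.6 − 20·log₁₀(9.3) = 84.230 dB.
Combined: 10·log₁₀(10^(70.542/10)+10^(84.230/10)) = 84.41 dB SPL.

84.41 dB SPL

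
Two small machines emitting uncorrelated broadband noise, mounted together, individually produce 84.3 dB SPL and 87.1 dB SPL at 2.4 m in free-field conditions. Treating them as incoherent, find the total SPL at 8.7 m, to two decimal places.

Combined at 2.4 m: 10·log₁₀(10^(84.3/10)+10^(87.1/10)) = 88.932 dB SPL.
Then apply −20·log₁₀(8.7/2.4) = -11.186 dB → 77.75 dB SPL.

77.75 dB SPL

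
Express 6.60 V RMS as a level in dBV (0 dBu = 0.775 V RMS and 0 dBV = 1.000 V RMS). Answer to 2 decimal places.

+16.39 dBV

dBV = 20·log₁₀(V / 1.000 V).
20·log₁₀(6.60/1.000) = +16.39 dBV.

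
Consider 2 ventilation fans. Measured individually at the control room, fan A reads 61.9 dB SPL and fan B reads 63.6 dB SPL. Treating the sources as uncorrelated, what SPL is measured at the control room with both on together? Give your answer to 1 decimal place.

Uncorrelated sources add in intensity (power), not in dB.
L_total = 10·log₁₀(10^(61.9/10) + 10^(63.6/10)) = 10·log₁₀(3840000) = 65.8 dB SPL.

65.8 dB SPL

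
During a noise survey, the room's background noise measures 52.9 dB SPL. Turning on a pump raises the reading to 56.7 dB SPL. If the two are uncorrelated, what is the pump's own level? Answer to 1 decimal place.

54.4 dB SPL

Background correction is a power subtraction:
L_src = 10·log₁₀(10^(56.7/10) − 10^(52.9/10)) = 10·log₁₀(272800) = 54.4 dB SPL.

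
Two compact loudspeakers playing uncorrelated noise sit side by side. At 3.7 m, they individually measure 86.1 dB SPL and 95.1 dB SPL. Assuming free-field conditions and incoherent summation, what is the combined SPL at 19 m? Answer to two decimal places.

81.40 dB SPL

Combined at 3.7 m: 10·log₁₀(10^(86.1/10)+10^(95.1/10)) = 95.615 dB SPL.
Then apply −20·log₁₀(19/3.7) = -14.211 dB → 81.40 dB SPL.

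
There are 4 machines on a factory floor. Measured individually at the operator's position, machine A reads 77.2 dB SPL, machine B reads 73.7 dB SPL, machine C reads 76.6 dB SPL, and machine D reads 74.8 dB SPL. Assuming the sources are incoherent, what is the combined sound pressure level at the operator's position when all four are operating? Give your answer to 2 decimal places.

Uncorrelated sources add in intensity (power), not in dB.
L_total = 10·log₁₀(10^(77.2/10) + 10^(73.7/10) + 10^(76.6/10) + 10^(74.8/10)) = 10·log₁₀(151800000) = 81.81 dB SPL.

81.81 dB SPL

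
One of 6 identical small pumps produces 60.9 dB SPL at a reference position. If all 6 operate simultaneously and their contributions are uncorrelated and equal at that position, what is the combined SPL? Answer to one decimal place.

68.7 dB SPL

6 equal incoherent sources raise the level by 10·log₁₀(6) = 7.78 dB.
L_total = 60.9 + 7.78 = 68.7 dB SPL.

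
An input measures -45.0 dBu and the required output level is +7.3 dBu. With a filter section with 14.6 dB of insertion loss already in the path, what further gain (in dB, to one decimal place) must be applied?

66.9 dB

The required make-up gain is the shortfall in the dB sum.
G = +7.3 − (-45.0) + 14.6 = 66.9 dB.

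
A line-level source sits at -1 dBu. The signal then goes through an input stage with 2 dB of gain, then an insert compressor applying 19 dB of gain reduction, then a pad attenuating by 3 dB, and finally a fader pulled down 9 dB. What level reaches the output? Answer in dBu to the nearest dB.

In dB, series stages simply add:
-1 + 2 − 19 − 3 − 9 = -30 dBu.

-30 dBu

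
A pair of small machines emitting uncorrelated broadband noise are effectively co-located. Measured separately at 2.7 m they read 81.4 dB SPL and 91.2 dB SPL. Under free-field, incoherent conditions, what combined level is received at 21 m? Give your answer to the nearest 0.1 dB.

Combined at 2.7 m: 10·log₁₀(10^(81.4/10)+10^(91.2/10)) = 91.63 dB SPL.
Then apply −20·log₁₀(21/2.7) = -17.82 dB → 73.8 dB SPL.

73.8 dB SPL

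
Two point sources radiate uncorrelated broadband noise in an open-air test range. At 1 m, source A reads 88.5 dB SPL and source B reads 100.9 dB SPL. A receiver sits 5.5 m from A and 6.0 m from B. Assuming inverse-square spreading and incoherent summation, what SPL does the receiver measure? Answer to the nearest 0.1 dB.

At the listener: L_A = 88.5 − 20·log₁₀(5.5) = 73.69 dB; L_B = 100.9 − 20·log₁₀(6.0) = 85.34 dB.
Combined: 10·log₁₀(10^(73.69/10)+10^(85.34/10)) = 85.6 dB SPL.

85.6 dB SPL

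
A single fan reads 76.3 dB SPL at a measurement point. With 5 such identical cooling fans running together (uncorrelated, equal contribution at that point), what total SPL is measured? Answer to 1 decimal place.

83.3 dB SPL

5 equal incoherent sources raise the level by 10·log₁₀(5) = 6.99 dB.
L_total = 76.3 + 6.99 = 83.3 dB SPL.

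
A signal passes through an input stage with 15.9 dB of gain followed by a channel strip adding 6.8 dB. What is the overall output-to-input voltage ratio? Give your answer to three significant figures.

13.6

Net gain = 15.9 + 6.8 = 22.7 dB.
Voltage ratio = 10^(22.7/20) = 13.6.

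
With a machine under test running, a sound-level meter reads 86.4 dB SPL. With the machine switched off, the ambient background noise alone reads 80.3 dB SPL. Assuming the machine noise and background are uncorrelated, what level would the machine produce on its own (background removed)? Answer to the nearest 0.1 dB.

Remove the background by subtracting linear intensities:
L_src = 10·log₁₀(10^(86.4/10) − 10^(80.3/10)) = 10·log₁₀(329400000) = 85.2 dB SPL.

85.2 dB SPL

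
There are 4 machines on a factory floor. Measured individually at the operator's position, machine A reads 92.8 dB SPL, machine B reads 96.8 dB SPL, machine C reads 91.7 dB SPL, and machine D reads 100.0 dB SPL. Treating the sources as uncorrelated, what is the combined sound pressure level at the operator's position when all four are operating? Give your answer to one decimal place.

102.6 dB SPL

Incoherent sources sum as intensities:
L_total = 10·log₁₀(10^(92.8/10) + 10^(96.8/10) + 10^(91.7/10) + 10^(100.0/10)) = 10·log₁₀(18171000000) = 102.6 dB SPL.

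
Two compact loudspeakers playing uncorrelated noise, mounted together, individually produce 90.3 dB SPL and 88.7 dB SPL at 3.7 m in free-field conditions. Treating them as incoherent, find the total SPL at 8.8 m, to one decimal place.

85.1 dB SPL

Combined at 3.7 m: 10·log₁₀(10^(90.3/10)+10^(88.7/10)) = 92.58 dB SPL.
Then apply −20·log₁₀(8.8/3.7) = -7.53 dB → 85.1 dB SPL.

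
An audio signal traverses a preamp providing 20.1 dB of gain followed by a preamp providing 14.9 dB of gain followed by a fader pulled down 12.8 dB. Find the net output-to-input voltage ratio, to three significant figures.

12.9

Net gain = 20.1 + 14.9 + (−12.8) = 22.2 dB.
Voltage ratio = 10^(22.2/20) = 12.9.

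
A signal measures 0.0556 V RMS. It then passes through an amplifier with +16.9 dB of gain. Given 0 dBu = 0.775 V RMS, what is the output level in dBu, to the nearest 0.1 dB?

-6.0 dBu

Input level: 20·log₁₀(0.0556/0.775) = -22.88 dBu.
Output: -22.88 + 16.9 = -6.0 dBu.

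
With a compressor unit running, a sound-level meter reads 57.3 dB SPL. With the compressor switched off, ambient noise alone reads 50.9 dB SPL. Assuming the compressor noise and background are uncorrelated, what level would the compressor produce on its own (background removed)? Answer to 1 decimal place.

56.2 dB SPL

Background correction is a power subtraction:
L_src = 10·log₁₀(10^(57.3/10) − 10^(50.9/10)) = 10·log₁₀(414000) = 56.2 dB SPL.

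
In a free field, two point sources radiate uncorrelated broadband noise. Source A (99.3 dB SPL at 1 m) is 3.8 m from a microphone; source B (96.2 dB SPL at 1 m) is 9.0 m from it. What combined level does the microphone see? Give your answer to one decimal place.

At the listener: L_A = 99.3 − 20·log₁₀(3.8) = 87.70 dB; L_B = 96.2 − 20·log₁₀(9.0) = 77.12 dB.
Combined: 10·log₁₀(10^(87.70/10)+10^(77.12/10)) = 88.1 dB SPL.

88.1 dB SPL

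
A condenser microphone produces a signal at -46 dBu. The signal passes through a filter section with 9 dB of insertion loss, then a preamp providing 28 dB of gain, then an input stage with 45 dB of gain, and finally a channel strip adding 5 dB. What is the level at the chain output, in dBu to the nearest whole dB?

+23 dBu

Gain stages sum in dB:
-46 − 9 + 28 + 45 + 5 = +23 dBu.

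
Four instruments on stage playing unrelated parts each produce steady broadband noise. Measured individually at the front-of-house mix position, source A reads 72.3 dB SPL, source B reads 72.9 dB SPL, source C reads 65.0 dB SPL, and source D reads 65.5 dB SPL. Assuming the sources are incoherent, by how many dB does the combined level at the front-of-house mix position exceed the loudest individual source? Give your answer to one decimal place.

3.5 dB

Incoherent sources sum as intensities:
L_total = 10·log₁₀(10^(72.3/10) + 10^(72.9/10) + 10^(65.0/10) + 10^(65.5/10)) = 76.35 dB SPL.
Excess over the loudest (72.9 dB): 76.35 − 72.9 = 3.5 dB.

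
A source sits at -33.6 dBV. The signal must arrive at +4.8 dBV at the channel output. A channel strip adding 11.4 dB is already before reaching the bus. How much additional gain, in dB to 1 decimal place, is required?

The required make-up gain is the shortfall in the dB sum.
G = +4.8 − (-33.6) − 11.4 = 27.0 dB.

27.0 dB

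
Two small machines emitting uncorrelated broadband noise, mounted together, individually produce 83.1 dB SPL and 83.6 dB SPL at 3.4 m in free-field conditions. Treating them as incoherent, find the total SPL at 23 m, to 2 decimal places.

Combined at 3.4 m: 10·log₁₀(10^(83.1/10)+10^(83.6/10)) = 86.367 dB SPL.
Then apply −20·log₁₀(23/3.4) = -16.605 dB → 69.76 dB SPL.

69.76 dB SPL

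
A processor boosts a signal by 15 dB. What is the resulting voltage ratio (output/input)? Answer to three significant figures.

5.62

Voltage ratio = 10^(dB/20).
10^(15/20) = 10^(0.7500) = 5.62.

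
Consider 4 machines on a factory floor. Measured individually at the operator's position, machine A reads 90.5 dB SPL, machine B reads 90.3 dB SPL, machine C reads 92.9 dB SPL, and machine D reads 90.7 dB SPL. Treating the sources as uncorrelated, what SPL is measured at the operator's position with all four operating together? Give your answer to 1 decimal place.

97.3 dB SPL

Uncorrelated sources add in intensity (power), not in dB.
L_total = 10·log₁₀(10^(90.5/10) + 10^(90.3/10) + 10^(92.9/10) + 10^(90.7/10)) = 10·log₁₀(5318000000) = 97.3 dB SPL.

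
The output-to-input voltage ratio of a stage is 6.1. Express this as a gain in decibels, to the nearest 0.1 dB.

For a voltage ratio, dB = 20·log₁₀(V₂/V₁).
20·log₁₀(6.1) = 15.7 dB.

15.7 dB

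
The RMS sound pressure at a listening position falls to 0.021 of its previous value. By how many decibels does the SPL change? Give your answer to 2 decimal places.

Sound pressure is an amplitude quantity: ΔL = 20·log₁₀(p₂/p₁).
20·log₁₀(0.021) = -33.56 dB.

-33.56 dB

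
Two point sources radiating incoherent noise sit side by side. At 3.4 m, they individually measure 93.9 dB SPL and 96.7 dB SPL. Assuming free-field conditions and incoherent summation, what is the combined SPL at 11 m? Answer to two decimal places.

88.33 dB SPL

Combined at 3.4 m: 10·log₁₀(10^(93.9/10)+10^(96.7/10)) = 98.532 dB SPL.
Then apply −20·log₁₀(11/3.4) = -10.198 dB → 88.33 dB SPL.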